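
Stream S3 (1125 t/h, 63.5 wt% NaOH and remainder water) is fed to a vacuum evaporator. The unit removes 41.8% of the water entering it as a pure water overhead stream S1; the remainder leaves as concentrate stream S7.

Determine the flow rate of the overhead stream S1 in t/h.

171.6 t/h

water entering = 1125×0.365 = 410.62 t/h; overhead removed = 0.418×410.62 = 171.64 t/h.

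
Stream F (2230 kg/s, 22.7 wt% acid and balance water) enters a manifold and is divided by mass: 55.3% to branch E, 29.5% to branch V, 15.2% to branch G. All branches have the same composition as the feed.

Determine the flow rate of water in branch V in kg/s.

Branch V total = 0.295×2230 = 657.85 kg/s.
water in V = 0.773×657.85 = 508.52 kg/s.

508.5 kg/s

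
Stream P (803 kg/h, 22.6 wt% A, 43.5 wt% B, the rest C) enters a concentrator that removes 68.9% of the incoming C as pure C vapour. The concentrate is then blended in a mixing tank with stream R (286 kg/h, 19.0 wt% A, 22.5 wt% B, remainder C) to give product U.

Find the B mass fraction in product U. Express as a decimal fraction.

Vapour removed = 0.689×0.339×803 = 187.56 kg/h; concentrate = 615.44 kg/h.
B reaching the mixer = 349.31 (from concentrate) + 286×0.225 = 413.66 kg/h.
Product flow = 615.44 + 286 = 901.44 kg/h; B fraction = 0.459.

0.459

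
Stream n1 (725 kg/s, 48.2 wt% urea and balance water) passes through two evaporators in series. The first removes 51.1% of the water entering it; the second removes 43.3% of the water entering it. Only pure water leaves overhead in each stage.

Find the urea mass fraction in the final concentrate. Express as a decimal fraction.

0.770

water in feed = 725×0.518 = 375.55 kg/s.
After stage 1: water left = (1−0.511)×375.55 = 183.64; stream total = 533.09 kg/s.
After stage 2: water left = (1−0.433)×183.64 = 104.13; final concentrate = 453.58 kg/s.
urea fraction = 349.45/453.58 = 0.770.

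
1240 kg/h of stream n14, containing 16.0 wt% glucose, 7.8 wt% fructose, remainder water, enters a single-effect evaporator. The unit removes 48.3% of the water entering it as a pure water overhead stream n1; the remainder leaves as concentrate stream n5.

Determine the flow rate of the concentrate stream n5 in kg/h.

783.6 kg/h

water entering = 1240×0.762 = 944.88 kg/h; overhead removed = 0.483×944.88 = 456.38 kg/h.
Concentrate = 1240 − 456.38 = 783.62 kg/h.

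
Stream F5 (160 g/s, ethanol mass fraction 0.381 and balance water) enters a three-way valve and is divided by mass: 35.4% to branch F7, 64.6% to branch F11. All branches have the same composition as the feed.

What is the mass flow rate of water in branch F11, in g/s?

63.98 g/s

Branch F11 total = 0.646×160 = 103.36 g/s.
water in F11 = 0.619×103.36 = 63.98 g/s.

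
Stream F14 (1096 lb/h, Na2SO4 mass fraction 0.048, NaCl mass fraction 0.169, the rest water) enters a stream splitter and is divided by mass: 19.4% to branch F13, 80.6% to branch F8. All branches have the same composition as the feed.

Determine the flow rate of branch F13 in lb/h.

212.6 lb/h

Branch F13 flow = 0.194×1096 = 212.62 lb/h.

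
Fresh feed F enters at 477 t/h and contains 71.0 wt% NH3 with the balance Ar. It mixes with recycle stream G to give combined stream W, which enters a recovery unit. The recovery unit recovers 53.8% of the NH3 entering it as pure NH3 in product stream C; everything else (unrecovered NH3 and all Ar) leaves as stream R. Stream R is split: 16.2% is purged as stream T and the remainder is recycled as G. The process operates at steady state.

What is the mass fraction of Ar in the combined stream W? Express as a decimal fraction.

0.607

Ar enters only via F and leaves only via the purge: 477×0.290 = 0.162×(Ar in R), and the recovery unit passes all Ar, so Ar in W = Ar in R = 853.89 t/h.
NH3 in W: m_A = 477×0.710 + (1−0.162)·(1−0.538)·m_A, so m_A = 338.67/0.6128 = 552.62 t/h.
W = 552.62 + 853.89 = 1406.5 t/h.
Ar fraction in W = 853.89/1406.5 = 0.607.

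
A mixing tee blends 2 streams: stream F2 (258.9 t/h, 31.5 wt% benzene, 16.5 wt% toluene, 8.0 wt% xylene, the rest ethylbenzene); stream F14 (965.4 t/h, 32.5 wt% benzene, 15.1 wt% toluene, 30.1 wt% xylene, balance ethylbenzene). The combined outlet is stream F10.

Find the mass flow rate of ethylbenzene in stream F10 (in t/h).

329.2 t/h

ethylbenzene out = ethylbenzene in = 258.9×0.440 + 965.4×0.223 = 329.2 t/h.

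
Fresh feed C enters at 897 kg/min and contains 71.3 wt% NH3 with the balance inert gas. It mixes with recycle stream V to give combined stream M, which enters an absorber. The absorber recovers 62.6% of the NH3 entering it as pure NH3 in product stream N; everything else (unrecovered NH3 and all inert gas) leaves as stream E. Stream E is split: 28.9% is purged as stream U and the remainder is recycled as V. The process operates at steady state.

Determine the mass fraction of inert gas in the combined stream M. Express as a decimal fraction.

inert gas enters only via C and leaves only via the purge: 897×0.287 = 0.289×(inert gas in E), and the absorber passes all inert gas, so inert gas in M = inert gas in E = 890.79 kg/min.
NH3 in M: m_A = 897×0.713 + (1−0.289)·(1−0.626)·m_A, so m_A = 639.56/0.7341 = 871.23 kg/min.
M = 871.23 + 890.79 = 1762 kg/min.
inert gas fraction in M = 890.79/1762 = 0.5055.

0.5055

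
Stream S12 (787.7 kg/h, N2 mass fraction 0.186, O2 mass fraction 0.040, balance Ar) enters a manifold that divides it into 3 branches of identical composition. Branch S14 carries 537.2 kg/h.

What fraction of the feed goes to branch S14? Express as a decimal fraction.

Fraction to S14 = 537.2/787.7 = 0.6820.

0.682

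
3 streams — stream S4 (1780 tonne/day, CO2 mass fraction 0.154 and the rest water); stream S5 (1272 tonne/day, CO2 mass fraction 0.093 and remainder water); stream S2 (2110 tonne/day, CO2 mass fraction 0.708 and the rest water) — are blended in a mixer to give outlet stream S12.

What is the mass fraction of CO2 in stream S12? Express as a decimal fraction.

0.365

Total flow out = 1780 + 1272 + 2110 = 5162 tonne/day.
CO2 in = 1780×0.154 + 1272×0.093 + 2110×0.708 = 1886.3 tonne/day.
CO2 mass fraction in S12 = 1886.3/5162 = 0.365.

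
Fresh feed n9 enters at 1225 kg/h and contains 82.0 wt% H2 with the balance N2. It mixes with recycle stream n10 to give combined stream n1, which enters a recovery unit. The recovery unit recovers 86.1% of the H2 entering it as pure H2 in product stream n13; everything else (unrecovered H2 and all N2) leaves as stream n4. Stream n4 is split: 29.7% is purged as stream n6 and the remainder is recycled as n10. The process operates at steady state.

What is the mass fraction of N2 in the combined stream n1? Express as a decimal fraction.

N2 enters only via n9 and leaves only via the purge: 1225×0.180 = 0.297×(N2 in n4), and the recovery unit passes all N2, so N2 in n1 = N2 in n4 = 742.42 kg/h.
H2 in n1: m_A = 1225×0.820 + (1−0.297)·(1−0.861)·m_A, so m_A = 1004.5/0.9023 = 1113.3 kg/h.
n1 = 1113.3 + 742.42 = 1855.7 kg/h.
N2 fraction in n1 = 742.42/1855.7 = 0.400.

0.400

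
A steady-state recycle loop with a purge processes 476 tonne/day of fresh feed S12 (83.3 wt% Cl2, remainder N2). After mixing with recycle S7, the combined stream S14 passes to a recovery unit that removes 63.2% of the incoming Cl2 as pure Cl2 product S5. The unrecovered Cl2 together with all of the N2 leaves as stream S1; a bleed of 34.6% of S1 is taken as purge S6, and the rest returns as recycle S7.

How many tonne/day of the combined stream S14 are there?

751.9 tonne/day

N2 enters only via S12 and leaves only via the purge: 476×0.167 = 0.346×(N2 in S1), and the recovery unit passes all N2, so N2 in S14 = N2 in S1 = 229.75 tonne/day.
Cl2 in S14: m_A = 476×0.833 + (1−0.346)·(1−0.632)·m_A, so m_A = 396.51/0.7593 = 522.18 tonne/day.
S14 = 522.18 + 229.75 = 751.93 tonne/day.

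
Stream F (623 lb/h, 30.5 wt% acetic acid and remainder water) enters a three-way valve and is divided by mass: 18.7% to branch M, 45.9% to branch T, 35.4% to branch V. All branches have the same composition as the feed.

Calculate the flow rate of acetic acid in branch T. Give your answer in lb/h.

Branch T total = 0.459×623 = 285.96 lb/h.
acetic acid in T = 0.305×285.96 = 87.217 lb/h.

87.22 lb/h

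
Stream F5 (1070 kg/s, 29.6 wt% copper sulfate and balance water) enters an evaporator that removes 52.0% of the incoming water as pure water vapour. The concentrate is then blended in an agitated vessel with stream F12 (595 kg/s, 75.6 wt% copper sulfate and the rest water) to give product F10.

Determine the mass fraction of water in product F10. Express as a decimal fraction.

0.398

Vapour removed = 0.520×0.704×1070 = 391.71 kg/s; concentrate = 678.29 kg/s.
water reaching the mixer = 361.57 (from concentrate) + 595×0.244 = 506.75 kg/s.
Product flow = 678.29 + 595 = 1273.3 kg/s; water fraction = 0.398.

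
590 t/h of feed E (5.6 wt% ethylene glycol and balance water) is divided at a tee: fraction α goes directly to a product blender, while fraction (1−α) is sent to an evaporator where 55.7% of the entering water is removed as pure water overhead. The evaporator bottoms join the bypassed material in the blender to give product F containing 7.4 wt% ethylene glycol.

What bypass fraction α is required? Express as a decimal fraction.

All 590×0.056 = 33.04 t/h of ethylene glycol reaches F, so F = 33.04/0.074 = 446.49 t/h and vapour = 143.51 t/h.
The evaporator receives (1−α)·590 of feed at 0.944 water and removes 0.557 of that water:
0.557×0.944×(1−α)×590 = 143.51
(1−α) = 143.51/310.23 = 0.4626;  α = 0.5374.

0.537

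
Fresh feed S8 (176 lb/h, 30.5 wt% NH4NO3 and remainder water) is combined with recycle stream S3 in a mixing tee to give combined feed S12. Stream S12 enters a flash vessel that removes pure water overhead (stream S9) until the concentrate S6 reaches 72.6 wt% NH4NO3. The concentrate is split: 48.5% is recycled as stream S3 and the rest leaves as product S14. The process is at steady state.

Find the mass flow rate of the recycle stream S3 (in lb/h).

69.63 lb/h

Overall NH4NO3 balance (none leaves overhead): NH4NO3 in fresh feed = NH4NO3 in product, i.e. 176×0.305 = (1−0.485)·S6·0.726.
S6 = 53.68/(0.726×0.515) = 143.57 lb/h.
Recycle S3 = 0.485×143.57 = 69.632 lb/h.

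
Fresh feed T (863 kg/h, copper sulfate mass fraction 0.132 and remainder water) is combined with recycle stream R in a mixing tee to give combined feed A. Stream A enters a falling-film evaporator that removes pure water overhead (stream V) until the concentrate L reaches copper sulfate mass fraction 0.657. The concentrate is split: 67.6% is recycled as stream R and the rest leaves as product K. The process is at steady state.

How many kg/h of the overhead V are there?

Overall copper sulfate balance (none leaves overhead): copper sulfate in fresh feed = copper sulfate in product, i.e. 863×0.132 = (1−0.676)·L·0.657.
L = 113.92/(0.657×0.324) = 535.15 kg/h.
Recycle R = 0.676×535.15 = 361.76 kg/h.
Combined feed A = 863 + 361.76 = 1224.8 kg/h.
Overhead V = A − L = 1224.8 − 535.15 = 689.61 kg/h.

689.6 kg/h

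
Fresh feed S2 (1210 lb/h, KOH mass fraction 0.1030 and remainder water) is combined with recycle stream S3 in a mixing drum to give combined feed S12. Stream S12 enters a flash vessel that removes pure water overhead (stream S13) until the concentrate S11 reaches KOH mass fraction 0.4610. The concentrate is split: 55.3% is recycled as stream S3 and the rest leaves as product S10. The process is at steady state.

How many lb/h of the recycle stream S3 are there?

Overall KOH balance (none leaves overhead): KOH in fresh feed = KOH in product, i.e. 1210×0.103 = (1−0.553)·S11·0.461.
S11 = 124.63/(0.461×0.447) = 604.8 lb/h.
Recycle S3 = 0.553×604.8 = 334.46 lb/h.

334.5 lb/h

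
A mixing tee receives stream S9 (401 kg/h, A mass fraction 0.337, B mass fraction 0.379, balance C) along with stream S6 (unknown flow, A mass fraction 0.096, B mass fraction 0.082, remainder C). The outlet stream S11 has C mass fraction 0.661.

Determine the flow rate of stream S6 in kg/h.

Let S6 be the unknown flow. Total out = 401 + S6.
C balance: 113.88 + 0.822·S6 = 0.661·(401 + S6)
(0.822 − 0.661)·S6 = 0.661×401 − 113.88 = 151.18
S6 = 151.18 / 0.161 = 938.99 kg/h

939 kg/h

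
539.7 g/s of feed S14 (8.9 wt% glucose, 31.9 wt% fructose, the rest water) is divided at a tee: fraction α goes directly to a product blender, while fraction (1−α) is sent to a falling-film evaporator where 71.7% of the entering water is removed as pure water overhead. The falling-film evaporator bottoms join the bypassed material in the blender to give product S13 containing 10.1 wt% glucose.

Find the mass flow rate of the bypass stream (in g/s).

All 539.7×0.089 = 48.033 g/s of glucose reaches S13, so S13 = 48.033/0.101 = 475.58 g/s and vapour = 64.123 g/s.
The evaporator receives (1−α)·539.7 of feed at 0.592 water and removes 0.717 of that water:
0.717×0.592×(1−α)×539.7 = 64.123
(1−α) = 64.123/229.08 = 0.2799;  α = 0.7201.
Bypass flow = 0.7201×539.7 = 388.63 g/s.

388.6 g/s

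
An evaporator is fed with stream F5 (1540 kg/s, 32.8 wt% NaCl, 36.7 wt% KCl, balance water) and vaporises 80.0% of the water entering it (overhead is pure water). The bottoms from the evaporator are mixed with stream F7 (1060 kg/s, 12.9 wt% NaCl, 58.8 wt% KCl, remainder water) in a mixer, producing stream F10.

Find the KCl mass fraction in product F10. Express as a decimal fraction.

Vapour removed = 0.800×0.305×1540 = 375.76 kg/s; concentrate = 1164.2 kg/s.
KCl reaching the mixer = 565.18 (from concentrate) + 1060×0.588 = 1188.5 kg/s.
Product flow = 1164.2 + 1060 = 2224.2 kg/s; KCl fraction = 0.5343.

0.5343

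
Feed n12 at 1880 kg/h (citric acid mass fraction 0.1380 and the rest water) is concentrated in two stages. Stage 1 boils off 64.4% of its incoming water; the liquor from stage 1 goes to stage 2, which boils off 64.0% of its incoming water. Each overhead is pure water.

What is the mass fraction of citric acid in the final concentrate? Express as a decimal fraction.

water in feed = 1880×0.862 = 1620.6 kg/h.
After stage 1: water left = (1−0.644)×1620.6 = 576.92; stream total = 836.36 kg/h.
After stage 2: water left = (1−0.640)×576.92 = 207.69; final concentrate = 467.13 kg/h.
citric acid fraction = 259.44/467.13 = 0.5554.

0.5554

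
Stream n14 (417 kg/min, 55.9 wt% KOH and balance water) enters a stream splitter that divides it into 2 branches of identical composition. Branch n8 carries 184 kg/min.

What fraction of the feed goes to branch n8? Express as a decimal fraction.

Fraction to n8 = 184/417 = 0.4412.

0.441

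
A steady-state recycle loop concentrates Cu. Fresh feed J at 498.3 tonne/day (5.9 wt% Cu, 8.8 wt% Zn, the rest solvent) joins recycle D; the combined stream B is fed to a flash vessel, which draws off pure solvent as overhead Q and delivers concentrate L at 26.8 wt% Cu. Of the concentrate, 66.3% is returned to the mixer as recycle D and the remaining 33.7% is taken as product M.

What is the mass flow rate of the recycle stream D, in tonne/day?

Overall Cu balance (none leaves overhead): Cu in fresh feed = Cu in product, i.e. 498.3×0.059 = (1−0.663)·L·0.268.
L = 29.4/(0.268×0.337) = 325.52 tonne/day.
Recycle D = 0.663×325.52 = 215.82 tonne/day.

215.8 tonne/day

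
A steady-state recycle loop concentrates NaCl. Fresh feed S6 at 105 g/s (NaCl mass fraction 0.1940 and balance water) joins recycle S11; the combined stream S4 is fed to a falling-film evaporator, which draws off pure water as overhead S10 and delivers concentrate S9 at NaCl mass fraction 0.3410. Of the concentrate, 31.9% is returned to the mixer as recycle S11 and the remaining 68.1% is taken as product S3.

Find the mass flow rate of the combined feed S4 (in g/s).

Overall NaCl balance (none leaves overhead): NaCl in fresh feed = NaCl in product, i.e. 105×0.194 = (1−0.319)·S9·0.341.
S9 = 20.37/(0.341×0.681) = 87.718 g/s.
Recycle S11 = 0.319×87.718 = 27.982 g/s.
Combined feed S4 = 105 + 27.982 = 132.98 g/s.

133 g/s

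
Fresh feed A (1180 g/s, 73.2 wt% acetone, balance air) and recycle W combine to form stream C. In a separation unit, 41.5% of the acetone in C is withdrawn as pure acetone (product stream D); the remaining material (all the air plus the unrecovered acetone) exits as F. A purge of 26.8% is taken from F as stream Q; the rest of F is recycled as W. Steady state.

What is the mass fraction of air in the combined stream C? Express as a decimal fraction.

air enters only via A and leaves only via the purge: 1180×0.268 = 0.268×(air in F), and the separation unit passes all air, so air in C = air in F = 1180 g/s.
acetone in C: m_A = 1180×0.732 + (1−0.268)·(1−0.415)·m_A, so m_A = 863.76/0.5718 = 1510.7 g/s.
C = 1510.7 + 1180 = 2690.7 g/s.
air fraction in C = 1180/2690.7 = 0.439.

0.439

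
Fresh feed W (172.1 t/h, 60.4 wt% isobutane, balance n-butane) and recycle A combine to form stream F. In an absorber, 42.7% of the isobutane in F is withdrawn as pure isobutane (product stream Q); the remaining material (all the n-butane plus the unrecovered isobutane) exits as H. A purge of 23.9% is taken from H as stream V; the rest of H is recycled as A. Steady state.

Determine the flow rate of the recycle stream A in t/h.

297.4 t/h

n-butane enters only via W and leaves only via the purge: 172.1×0.396 = 0.239×(n-butane in H), and the absorber passes all n-butane, so n-butane in F = n-butane in H = 285.15 t/h.
isobutane in F: m_A = 172.1×0.604 + (1−0.239)·(1−0.427)·m_A, so m_A = 103.95/0.5639 = 184.32 t/h.
H = (1−0.427)×184.32 + 285.15 = 390.77 t/h.
Recycle A = (1−0.239)×390.77 = 297.38 t/h.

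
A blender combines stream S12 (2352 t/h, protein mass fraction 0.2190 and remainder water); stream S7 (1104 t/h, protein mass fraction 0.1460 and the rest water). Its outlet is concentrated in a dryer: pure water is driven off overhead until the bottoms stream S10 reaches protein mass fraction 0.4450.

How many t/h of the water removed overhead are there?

1936 t/h

protein entering = 2352×0.219 + 1104×0.146 = 676.27 t/h.
All protein reports to S10, so S10 = 676.27/0.445 = 1519.7 t/h.
Total feed = 3456 t/h; overhead = 3456 − 1519.7 = 1936.3 t/h.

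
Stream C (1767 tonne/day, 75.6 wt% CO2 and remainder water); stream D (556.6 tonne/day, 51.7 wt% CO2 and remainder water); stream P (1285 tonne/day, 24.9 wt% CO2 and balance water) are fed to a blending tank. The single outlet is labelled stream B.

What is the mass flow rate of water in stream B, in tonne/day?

1665 tonne/day

water out = water in = 1767×0.244 + 556.6×0.483 + 1285×0.751 = 1665 tonne/day.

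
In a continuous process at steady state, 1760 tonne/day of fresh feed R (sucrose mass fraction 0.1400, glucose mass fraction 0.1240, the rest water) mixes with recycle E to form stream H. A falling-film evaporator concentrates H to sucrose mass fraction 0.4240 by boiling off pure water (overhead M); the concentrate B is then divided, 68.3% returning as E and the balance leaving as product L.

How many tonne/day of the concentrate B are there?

Overall sucrose balance (none leaves overhead): sucrose in fresh feed = sucrose in product, i.e. 1760×0.140 = (1−0.683)·B·0.424.
B = 246.4/(0.424×0.317) = 1833.2 tonne/day.

1833 tonne/day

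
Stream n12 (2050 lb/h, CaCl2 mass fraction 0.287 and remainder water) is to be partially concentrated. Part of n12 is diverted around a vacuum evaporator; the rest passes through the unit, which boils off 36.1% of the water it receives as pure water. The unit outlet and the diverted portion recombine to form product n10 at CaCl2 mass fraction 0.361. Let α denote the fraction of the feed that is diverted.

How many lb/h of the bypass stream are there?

All 2050×0.287 = 588.35 lb/h of CaCl2 reaches n10, so n10 = 588.35/0.361 = 1629.8 lb/h and vapour = 420.22 lb/h.
The evaporator receives (1−α)·2050 of feed at 0.713 water and removes 0.361 of that water:
0.361×0.713×(1−α)×2050 = 420.22
(1−α) = 420.22/527.66 = 0.7964;  α = 0.2036.
Bypass flow = 0.2036×2050 = 417.39 lb/h.

417.4 lb/h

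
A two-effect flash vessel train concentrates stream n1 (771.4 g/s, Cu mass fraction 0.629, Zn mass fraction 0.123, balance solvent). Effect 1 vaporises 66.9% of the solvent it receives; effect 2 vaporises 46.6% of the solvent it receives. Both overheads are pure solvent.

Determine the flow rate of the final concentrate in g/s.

solvent in feed = 771.4×0.248 = 191.31 g/s.
After stage 1: solvent left = (1−0.669)×191.31 = 63.323; stream total = 643.42 g/s.
After stage 2: solvent left = (1−0.466)×63.323 = 33.814; final concentrate = 613.91 g/s.

613.9 g/s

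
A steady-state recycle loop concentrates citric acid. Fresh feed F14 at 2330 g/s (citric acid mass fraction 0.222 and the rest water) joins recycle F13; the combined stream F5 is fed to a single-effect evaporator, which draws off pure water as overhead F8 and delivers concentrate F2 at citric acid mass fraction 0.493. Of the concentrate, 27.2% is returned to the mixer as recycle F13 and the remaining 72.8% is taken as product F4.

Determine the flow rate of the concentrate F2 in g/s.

Overall citric acid balance (none leaves overhead): citric acid in fresh feed = citric acid in product, i.e. 2330×0.222 = (1−0.272)·F2·0.493.
F2 = 517.26/(0.493×0.728) = 1441.2 g/s.

1441 g/s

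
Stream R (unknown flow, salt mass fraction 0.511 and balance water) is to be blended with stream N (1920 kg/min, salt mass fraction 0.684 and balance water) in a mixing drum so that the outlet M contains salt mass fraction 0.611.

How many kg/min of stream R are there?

1402 kg/min

Let R be the unknown flow. Total out = 1920 + R.
salt balance: 1313.3 + 0.511·R = 0.611·(1920 + R)
(0.511 − 0.611)·R = 0.611×1920 − 1313.3 = -140.16
R = -140.16 / -0.100 = 1401.6 kg/min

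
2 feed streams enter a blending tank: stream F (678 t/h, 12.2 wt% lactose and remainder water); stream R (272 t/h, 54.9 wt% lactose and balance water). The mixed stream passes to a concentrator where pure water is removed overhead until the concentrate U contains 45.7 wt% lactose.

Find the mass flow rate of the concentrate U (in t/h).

507.8 t/h

lactose entering = 678×0.122 + 272×0.549 = 232.04 t/h.
All lactose reports to U, so U = 232.04/0.457 = 507.75 t/h.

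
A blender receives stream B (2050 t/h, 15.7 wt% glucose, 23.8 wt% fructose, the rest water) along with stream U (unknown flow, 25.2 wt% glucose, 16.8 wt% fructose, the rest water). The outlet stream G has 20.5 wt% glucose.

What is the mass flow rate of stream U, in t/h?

Let U be the unknown flow. Total out = 2050 + U.
glucose balance: 321.85 + 0.252·U = 0.205·(2050 + U)
(0.252 − 0.205)·U = 0.205×2050 − 321.85 = 98.4
U = 98.4 / 0.047 = 2093.6 t/h

2094 t/h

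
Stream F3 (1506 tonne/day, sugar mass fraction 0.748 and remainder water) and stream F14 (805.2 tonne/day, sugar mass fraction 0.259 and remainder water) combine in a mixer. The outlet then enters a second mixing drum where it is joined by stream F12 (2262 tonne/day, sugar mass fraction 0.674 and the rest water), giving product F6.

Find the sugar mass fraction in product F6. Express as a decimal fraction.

0.625

Overall, product flow = 4573.2 tonne/day.
sugar in = 1506×0.748 + 805.2×0.259 + 2262×0.674 = 2859.6 tonne/day.
sugar fraction in F6 = 0.625.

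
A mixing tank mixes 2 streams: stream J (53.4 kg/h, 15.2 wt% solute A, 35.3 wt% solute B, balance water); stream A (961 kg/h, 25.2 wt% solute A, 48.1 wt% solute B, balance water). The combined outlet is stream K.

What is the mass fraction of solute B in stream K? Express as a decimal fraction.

0.474

Total flow out = 53.4 + 961 = 1014.4 kg/h.
solute B in = 53.4×0.353 + 961×0.481 = 481.09 kg/h.
solute B mass fraction in K = 481.09/1014.4 = 0.474.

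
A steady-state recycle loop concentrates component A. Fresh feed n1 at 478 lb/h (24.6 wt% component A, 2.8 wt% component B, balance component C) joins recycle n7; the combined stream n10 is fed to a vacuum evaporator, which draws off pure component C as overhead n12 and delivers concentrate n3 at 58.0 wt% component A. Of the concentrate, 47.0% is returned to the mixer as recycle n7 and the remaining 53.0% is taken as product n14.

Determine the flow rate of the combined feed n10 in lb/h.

657.8 lb/h

Overall component A balance (none leaves overhead): component A in fresh feed = component A in product, i.e. 478×0.246 = (1−0.470)·n3·0.580.
n3 = 117.59/(0.580×0.530) = 382.52 lb/h.
Recycle n7 = 0.470×382.52 = 179.79 lb/h.
Combined feed n10 = 478 + 179.79 = 657.79 lb/h.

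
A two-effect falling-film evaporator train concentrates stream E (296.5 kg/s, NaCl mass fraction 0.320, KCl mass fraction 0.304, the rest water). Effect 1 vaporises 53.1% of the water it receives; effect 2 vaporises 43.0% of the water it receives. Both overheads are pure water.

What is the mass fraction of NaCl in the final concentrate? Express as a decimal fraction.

water in feed = 296.5×0.376 = 111.48 kg/s.
After stage 1: water left = (1−0.531)×111.48 = 52.286; stream total = 237.3 kg/s.
After stage 2: water left = (1−0.430)×52.286 = 29.803; final concentrate = 214.82 kg/s.
NaCl fraction = 94.88/214.82 = 0.442.

0.442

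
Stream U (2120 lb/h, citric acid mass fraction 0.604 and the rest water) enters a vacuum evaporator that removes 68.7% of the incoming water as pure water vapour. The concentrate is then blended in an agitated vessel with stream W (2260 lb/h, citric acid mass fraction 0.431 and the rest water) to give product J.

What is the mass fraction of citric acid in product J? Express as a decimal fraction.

0.593

Vapour removed = 0.687×0.396×2120 = 576.75 lb/h; concentrate = 1543.2 lb/h.
citric acid reaching the mixer = 1280.5 (from concentrate) + 2260×0.431 = 2254.5 lb/h.
Product flow = 1543.2 + 2260 = 3803.2 lb/h; citric acid fraction = 0.593.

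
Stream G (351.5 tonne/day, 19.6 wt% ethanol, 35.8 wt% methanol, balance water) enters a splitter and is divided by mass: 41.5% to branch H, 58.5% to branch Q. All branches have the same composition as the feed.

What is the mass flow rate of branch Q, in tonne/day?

205.6 tonne/day

Branch Q flow = 0.585×351.5 = 205.63 tonne/day.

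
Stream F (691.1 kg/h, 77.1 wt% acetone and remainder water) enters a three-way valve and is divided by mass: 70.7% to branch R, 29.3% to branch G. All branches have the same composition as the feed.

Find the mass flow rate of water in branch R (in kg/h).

Branch R total = 0.707×691.1 = 488.61 kg/h.
water in R = 0.229×488.61 = 111.89 kg/h.

111.9 kg/h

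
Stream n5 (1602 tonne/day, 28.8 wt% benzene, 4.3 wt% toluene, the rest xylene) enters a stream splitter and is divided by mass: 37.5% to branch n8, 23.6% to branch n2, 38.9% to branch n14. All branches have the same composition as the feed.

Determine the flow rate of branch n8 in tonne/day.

600.8 tonne/day

Branch n8 flow = 0.375×1602 = 600.75 tonne/day.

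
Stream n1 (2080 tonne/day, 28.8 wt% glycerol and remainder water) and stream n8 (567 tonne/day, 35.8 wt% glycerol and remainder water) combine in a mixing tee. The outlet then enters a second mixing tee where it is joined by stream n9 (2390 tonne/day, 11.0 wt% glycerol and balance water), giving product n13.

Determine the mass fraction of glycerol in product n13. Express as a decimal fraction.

Overall, product flow = 5037 tonne/day.
glycerol in = 2080×0.288 + 567×0.358 + 2390×0.110 = 1064.9 tonne/day.
glycerol fraction in n13 = 0.211.

0.211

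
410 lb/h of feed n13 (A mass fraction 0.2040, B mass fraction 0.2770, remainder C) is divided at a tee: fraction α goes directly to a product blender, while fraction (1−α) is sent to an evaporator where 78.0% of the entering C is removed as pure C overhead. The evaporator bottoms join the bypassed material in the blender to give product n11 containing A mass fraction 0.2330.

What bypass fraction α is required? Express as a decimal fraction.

0.693

All 410×0.204 = 83.64 lb/h of A reaches n11, so n11 = 83.64/0.233 = 358.97 lb/h and vapour = 51.03 lb/h.
The evaporator receives (1−α)·410 of feed at 0.519 C and removes 0.780 of that C:
0.780×0.519×(1−α)×410 = 51.03
(1−α) = 51.03/165.98 = 0.3075;  α = 0.6925.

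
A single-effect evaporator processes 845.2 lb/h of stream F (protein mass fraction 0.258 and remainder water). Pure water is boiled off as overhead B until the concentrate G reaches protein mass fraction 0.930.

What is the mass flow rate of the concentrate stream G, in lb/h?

234.5 lb/h

protein is conserved: 845.2×0.258 = 218.06 lb/h all reports to the concentrate.
Concentrate = 218.06/(target fraction) = 234.47 lb/h.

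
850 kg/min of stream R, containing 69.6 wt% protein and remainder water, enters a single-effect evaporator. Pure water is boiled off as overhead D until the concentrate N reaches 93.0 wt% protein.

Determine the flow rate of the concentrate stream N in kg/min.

636.1 kg/min

protein is conserved: 850×0.696 = 591.6 kg/min all reports to the concentrate.
Concentrate = 591.6/(target fraction) = 636.13 kg/min.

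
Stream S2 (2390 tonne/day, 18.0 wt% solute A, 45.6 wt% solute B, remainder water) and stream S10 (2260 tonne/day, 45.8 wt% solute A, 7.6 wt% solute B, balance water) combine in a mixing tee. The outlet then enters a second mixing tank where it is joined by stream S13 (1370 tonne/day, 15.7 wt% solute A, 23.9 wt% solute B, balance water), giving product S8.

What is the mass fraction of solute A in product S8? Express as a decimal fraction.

0.279

Overall, product flow = 6020 tonne/day.
solute A in = 2390×0.180 + 2260×0.458 + 1370×0.157 = 1680.4 tonne/day.
solute A fraction in S8 = 0.279.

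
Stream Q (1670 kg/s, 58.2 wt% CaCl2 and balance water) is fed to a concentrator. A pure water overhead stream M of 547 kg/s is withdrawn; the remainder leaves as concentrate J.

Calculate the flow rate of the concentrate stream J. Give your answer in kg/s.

1123 kg/s

Concentrate = 1670 − 547 = 1123 kg/s.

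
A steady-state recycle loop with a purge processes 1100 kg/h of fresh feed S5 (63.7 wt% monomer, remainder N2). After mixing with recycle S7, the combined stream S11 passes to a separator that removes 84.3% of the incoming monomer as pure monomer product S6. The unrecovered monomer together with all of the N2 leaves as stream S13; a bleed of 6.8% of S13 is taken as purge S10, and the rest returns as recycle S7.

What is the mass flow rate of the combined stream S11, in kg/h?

6693 kg/h

N2 enters only via S5 and leaves only via the purge: 1100×0.363 = 0.068×(N2 in S13), and the separator passes all N2, so N2 in S11 = N2 in S13 = 5872.1 kg/h.
monomer in S11: m_A = 1100×0.637 + (1−0.068)·(1−0.843)·m_A, so m_A = 700.7/0.8537 = 820.8 kg/h.
S11 = 820.8 + 5872.1 = 6692.9 kg/h.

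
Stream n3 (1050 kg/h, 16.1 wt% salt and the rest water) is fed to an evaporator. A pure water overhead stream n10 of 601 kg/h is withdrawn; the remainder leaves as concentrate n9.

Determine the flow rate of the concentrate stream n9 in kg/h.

449 kg/h

Concentrate = 1050 − 601 = 449 kg/h.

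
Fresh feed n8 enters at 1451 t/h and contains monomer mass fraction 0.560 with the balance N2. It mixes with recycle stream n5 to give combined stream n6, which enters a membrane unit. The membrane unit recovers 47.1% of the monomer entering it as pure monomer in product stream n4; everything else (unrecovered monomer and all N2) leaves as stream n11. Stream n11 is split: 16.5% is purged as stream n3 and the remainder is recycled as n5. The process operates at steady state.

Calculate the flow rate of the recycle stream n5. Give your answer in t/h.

N2 enters only via n8 and leaves only via the purge: 1451×0.440 = 0.165×(N2 in n11), and the membrane unit passes all N2, so N2 in n6 = N2 in n11 = 3869.3 t/h.
monomer in n6: m_A = 1451×0.560 + (1−0.165)·(1−0.471)·m_A, so m_A = 812.56/0.5583 = 1455.5 t/h.
n11 = (1−0.471)×1455.5 + 3869.3 = 4639.3 t/h.
Recycle n5 = (1−0.165)×4639.3 = 3873.8 t/h.

3874 t/h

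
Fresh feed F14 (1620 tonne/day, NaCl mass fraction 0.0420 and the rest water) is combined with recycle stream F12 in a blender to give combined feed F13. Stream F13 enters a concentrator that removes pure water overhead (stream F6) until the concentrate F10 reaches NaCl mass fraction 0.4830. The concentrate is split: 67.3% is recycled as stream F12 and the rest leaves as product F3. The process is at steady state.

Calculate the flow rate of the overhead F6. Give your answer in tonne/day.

1479 tonne/day

Overall NaCl balance (none leaves overhead): NaCl in fresh feed = NaCl in product, i.e. 1620×0.042 = (1−0.673)·F10·0.483.
F10 = 68.04/(0.483×0.327) = 430.79 tonne/day.
Recycle F12 = 0.673×430.79 = 289.92 tonne/day.
Combined feed F13 = 1620 + 289.92 = 1909.9 tonne/day.
Overhead F6 = F13 − F10 = 1909.9 − 430.79 = 1479.1 tonne/day.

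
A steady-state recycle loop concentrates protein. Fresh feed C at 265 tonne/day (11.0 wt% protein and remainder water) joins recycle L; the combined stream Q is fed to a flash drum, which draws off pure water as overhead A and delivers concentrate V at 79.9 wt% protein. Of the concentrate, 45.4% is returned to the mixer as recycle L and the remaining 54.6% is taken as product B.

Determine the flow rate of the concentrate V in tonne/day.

Overall protein balance (none leaves overhead): protein in fresh feed = protein in product, i.e. 265×0.110 = (1−0.454)·V·0.799.
V = 29.15/(0.799×0.546) = 66.819 tonne/day.

66.82 tonne/day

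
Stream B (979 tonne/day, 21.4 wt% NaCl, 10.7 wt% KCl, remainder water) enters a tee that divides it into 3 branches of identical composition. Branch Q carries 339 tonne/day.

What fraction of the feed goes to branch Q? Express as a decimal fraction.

Fraction to Q = 339/979 = 0.3463.

0.346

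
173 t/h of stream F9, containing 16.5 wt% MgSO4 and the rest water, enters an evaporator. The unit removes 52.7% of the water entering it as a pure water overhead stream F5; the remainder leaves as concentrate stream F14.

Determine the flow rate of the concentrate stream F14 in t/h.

water entering = 173×0.835 = 144.45 t/h; overhead removed = 0.527×144.45 = 76.128 t/h.
Concentrate = 173 − 76.128 = 96.872 t/h.

96.87 t/h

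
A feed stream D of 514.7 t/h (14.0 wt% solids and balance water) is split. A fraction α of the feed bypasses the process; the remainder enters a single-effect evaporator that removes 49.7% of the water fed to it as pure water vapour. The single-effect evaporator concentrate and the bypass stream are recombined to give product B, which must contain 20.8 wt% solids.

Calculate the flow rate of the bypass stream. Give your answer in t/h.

121 t/h

All 514.7×0.140 = 72.058 t/h of solids reaches B, so B = 72.058/0.208 = 346.43 t/h and vapour = 168.27 t/h.
The evaporator receives (1−α)·514.7 of feed at 0.860 water and removes 0.497 of that water:
0.497×0.860×(1−α)×514.7 = 168.27
(1−α) = 168.27/219.99 = 0.7649;  α = 0.2351.
Bypass flow = 0.2351×514.7 = 121.02 t/h.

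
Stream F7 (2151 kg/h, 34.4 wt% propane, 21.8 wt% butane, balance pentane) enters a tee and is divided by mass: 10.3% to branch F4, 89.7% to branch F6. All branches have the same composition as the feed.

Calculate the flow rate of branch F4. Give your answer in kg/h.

221.6 kg/h

Branch F4 flow = 0.103×2151 = 221.55 kg/h.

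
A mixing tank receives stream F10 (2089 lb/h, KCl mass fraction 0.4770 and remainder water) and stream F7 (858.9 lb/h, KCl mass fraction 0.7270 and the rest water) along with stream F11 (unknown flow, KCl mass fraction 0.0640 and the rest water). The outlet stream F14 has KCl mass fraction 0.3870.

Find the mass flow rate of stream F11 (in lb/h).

1486 lb/h

Let F11 be the unknown flow. Total out = 2947.9 + F11.
KCl balance: 1620.9 + 0.064·F11 = 0.387·(2947.9 + F11)
(0.064 − 0.387)·F11 = 0.387×2947.9 − 1620.9 = -480.04
F11 = -480.04 / -0.323 = 1486.2 lb/h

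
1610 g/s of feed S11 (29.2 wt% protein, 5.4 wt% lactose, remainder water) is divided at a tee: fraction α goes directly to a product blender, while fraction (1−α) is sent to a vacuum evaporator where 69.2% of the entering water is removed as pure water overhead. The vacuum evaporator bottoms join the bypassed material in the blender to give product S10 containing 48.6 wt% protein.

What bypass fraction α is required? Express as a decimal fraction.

0.118

All 1610×0.292 = 470.12 g/s of protein reaches S10, so S10 = 470.12/0.486 = 967.33 g/s and vapour = 642.67 g/s.
The evaporator receives (1−α)·1610 of feed at 0.654 water and removes 0.692 of that water:
0.692×0.654×(1−α)×1610 = 642.67
(1−α) = 642.67/728.63 = 0.8820;  α = 0.1180.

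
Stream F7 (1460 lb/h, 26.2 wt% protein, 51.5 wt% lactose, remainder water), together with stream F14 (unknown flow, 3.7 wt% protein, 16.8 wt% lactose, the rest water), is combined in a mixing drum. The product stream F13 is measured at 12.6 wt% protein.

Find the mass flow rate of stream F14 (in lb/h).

Let F14 be the unknown flow. Total out = 1460 + F14.
protein balance: 382.52 + 0.037·F14 = 0.126·(1460 + F14)
(0.037 − 0.126)·F14 = 0.126×1460 − 382.52 = -198.56
F14 = -198.56 / -0.089 = 2231 lb/h

2231 lb/h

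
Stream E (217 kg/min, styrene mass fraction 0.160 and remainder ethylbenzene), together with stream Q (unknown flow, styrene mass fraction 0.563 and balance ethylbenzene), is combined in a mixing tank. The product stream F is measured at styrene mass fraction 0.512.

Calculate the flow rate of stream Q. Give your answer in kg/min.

Let Q be the unknown flow. Total out = 217 + Q.
styrene balance: 34.72 + 0.563·Q = 0.512·(217 + Q)
(0.563 − 0.512)·Q = 0.512×217 − 34.72 = 76.384
Q = 76.384 / 0.051 = 1497.7 kg/min

1498 kg/min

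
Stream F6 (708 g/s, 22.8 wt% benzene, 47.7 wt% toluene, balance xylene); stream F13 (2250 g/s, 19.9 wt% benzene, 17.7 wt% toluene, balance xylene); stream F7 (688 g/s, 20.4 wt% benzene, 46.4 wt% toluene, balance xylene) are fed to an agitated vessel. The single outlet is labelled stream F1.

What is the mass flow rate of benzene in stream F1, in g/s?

749.5 g/s

benzene out = benzene in = 708×0.228 + 2250×0.199 + 688×0.204 = 749.53 g/s.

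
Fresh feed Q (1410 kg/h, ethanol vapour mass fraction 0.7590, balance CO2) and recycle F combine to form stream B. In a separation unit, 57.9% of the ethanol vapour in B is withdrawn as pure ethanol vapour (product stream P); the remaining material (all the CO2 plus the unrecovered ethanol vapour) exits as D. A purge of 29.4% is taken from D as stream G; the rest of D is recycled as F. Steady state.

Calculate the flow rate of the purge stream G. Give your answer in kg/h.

CO2 enters only via Q and leaves only via the purge: 1410×0.241 = 0.294×(CO2 in D), and the separation unit passes all CO2, so CO2 in B = CO2 in D = 1155.8 kg/h.
ethanol vapour in B: m_A = 1410×0.759 + (1−0.294)·(1−0.579)·m_A, so m_A = 1070.2/0.7028 = 1522.8 kg/h.
D = (1−0.579)×1522.8 + 1155.8 = 1796.9 kg/h.
Purge G = 0.294×1796.9 = 528.29 kg/h.

528.3 kg/h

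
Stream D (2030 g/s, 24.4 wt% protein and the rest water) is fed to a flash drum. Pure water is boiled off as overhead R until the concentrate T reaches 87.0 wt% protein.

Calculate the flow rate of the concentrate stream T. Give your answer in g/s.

protein is conserved: 2030×0.244 = 495.32 g/s all reports to the concentrate.
Concentrate = 495.32/(target fraction) = 569.33 g/s.

569.3 g/s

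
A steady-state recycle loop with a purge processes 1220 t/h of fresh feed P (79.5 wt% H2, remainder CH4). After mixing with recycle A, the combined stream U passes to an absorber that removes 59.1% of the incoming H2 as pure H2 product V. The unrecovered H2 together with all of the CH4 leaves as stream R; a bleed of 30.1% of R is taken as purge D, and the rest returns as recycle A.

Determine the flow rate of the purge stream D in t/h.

CH4 enters only via P and leaves only via the purge: 1220×0.205 = 0.301×(CH4 in R), and the absorber passes all CH4, so CH4 in U = CH4 in R = 830.9 t/h.
H2 in U: m_A = 1220×0.795 + (1−0.301)·(1−0.591)·m_A, so m_A = 969.9/0.7141 = 1358.2 t/h.
R = (1−0.591)×1358.2 + 830.9 = 1386.4 t/h.
Purge D = 0.301×1386.4 = 417.31 t/h.

417.3 t/h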